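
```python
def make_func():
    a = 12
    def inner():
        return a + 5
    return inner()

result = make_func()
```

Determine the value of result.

Step 1: make_func() defines a = 12.
Step 2: inner() reads a = 12 from enclosing scope, returns 12 + 5 = 17.
Step 3: result = 17

The answer is 17.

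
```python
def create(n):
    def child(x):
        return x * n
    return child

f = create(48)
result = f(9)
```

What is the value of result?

Step 1: create(48) creates a closure capturing n = 48.
Step 2: f(9) computes 9 * 48 = 432.
Step 3: result = 432

The answer is 432.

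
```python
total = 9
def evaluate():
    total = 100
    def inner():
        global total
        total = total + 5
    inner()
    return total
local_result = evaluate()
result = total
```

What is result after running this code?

Step 1: Global total = 9. evaluate() creates local total = 100.
Step 2: inner() declares global total and adds 5: global total = 9 + 5 = 14.
Step 3: evaluate() returns its local total = 100 (unaffected by inner).
Step 4: result = global total = 14

The answer is 14.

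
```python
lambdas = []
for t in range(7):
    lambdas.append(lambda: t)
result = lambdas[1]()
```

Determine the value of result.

Step 1: The loop creates 7 lambdas, all referencing the same variable t.
Step 2: After the loop, t = 6 (final value).
Step 3: lambdas[1]() looks up t at call time and finds 6. This is the late binding gotcha. result = 6

The answer is 6.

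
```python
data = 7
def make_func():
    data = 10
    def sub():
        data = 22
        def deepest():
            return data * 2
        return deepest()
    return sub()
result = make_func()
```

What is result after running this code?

Step 1: deepest() looks up data through LEGB: not local, finds data = 22 in enclosing sub().
Step 2: Returns 22 * 2 = 44.
Step 3: result = 44

The answer is 44.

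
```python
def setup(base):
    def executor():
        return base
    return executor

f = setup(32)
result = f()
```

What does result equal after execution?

Step 1: setup(32) creates closure capturing base = 32.
Step 2: f() returns the captured base = 32.
Step 3: result = 32

The answer is 32.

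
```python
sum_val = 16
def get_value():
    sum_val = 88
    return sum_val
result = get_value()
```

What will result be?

Step 1: Global sum_val = 16.
Step 2: get_value() creates local sum_val = 88, shadowing the global.
Step 3: Returns local sum_val = 88. result = 88

The answer is 88.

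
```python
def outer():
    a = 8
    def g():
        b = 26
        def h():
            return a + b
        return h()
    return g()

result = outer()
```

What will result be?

Step 1: outer() defines a = 8. g() defines b = 26.
Step 2: h() accesses both from enclosing scopes: a = 8, b = 26.
Step 3: result = 8 + 26 = 34

The answer is 34.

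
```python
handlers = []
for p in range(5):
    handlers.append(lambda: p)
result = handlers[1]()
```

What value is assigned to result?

Step 1: The loop creates 5 lambdas, all referencing the same variable p.
Step 2: After the loop, p = 4 (final value).
Step 3: handlers[1]() looks up p at call time and finds 4. This is the late binding gotcha. result = 4

The answer is 4.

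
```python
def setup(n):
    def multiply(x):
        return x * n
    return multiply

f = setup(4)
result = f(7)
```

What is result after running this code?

Step 1: setup(4) returns multiply closure with n = 4.
Step 2: f(7) computes 7 * 4 = 28.
Step 3: result = 28

The answer is 28.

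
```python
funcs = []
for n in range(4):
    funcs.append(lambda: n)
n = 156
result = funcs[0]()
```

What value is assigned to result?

Step 1: Lambdas capture the variable n by reference, not by value.
Step 2: After the loop, n is reassigned to 156.
Step 3: funcs[0]() looks up the current n = 156. result = 156

The answer is 156.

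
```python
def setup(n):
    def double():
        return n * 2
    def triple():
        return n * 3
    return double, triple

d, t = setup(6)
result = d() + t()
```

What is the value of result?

Step 1: Both closures capture the same n = 6.
Step 2: d() = 6 * 2 = 12, t() = 6 * 3 = 18.
Step 3: result = 12 + 18 = 30

The answer is 30.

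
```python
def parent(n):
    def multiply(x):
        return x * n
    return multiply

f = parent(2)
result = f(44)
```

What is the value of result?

Step 1: parent(2) returns multiply closure with n = 2.
Step 2: f(44) computes 44 * 2 = 88.
Step 3: result = 88

The answer is 88.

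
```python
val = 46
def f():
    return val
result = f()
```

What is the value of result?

Step 1: val = 46 is defined in the global scope.
Step 2: f() looks up val. No local val exists, so Python checks the global scope via LEGB rule and finds val = 46.
Step 3: result = 46

The answer is 46.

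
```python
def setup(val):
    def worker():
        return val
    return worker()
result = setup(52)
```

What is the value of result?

Step 1: setup(52) binds parameter val = 52.
Step 2: worker() looks up val in enclosing scope and finds the parameter val = 52.
Step 3: result = 52

The answer is 52.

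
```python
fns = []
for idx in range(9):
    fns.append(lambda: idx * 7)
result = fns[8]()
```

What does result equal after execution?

Step 1: All lambdas reference the same variable idx (late binding).
Step 2: After the loop, idx = 8. Every lambda returns idx * 7.
Step 3: fns[8]() = 8 * 7 = 56

The answer is 56.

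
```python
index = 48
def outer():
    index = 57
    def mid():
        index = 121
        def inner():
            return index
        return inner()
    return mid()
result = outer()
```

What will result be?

Step 1: Three levels of shadowing: global 48, outer 57, mid 121.
Step 2: inner() finds index = 121 in enclosing mid() scope.
Step 3: result = 121

The answer is 121.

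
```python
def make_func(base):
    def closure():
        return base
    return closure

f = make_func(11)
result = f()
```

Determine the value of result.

Step 1: make_func(11) creates closure capturing base = 11.
Step 2: f() returns the captured base = 11.
Step 3: result = 11

The answer is 11.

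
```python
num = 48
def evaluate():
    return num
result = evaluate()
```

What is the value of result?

Step 1: num = 48 is defined in the global scope.
Step 2: evaluate() looks up num. No local num exists, so Python checks the global scope via LEGB rule and finds num = 48.
Step 3: result = 48

The answer is 48.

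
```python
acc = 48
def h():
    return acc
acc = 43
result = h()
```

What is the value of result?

Step 1: acc is first set to 48, then reassigned to 43.
Step 2: h() is called after the reassignment, so it looks up the current global acc = 43.
Step 3: result = 43

The answer is 43.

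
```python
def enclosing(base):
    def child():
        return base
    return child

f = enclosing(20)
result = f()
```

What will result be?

Step 1: enclosing(20) creates closure capturing base = 20.
Step 2: f() returns the captured base = 20.
Step 3: result = 20

The answer is 20.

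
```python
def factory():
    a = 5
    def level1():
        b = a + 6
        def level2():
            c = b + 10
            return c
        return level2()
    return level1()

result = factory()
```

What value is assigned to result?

Step 1: a = 5. b = a + 6 = 11.
Step 2: c = b + 10 = 11 + 10 = 21.
Step 3: result = 21

The answer is 21.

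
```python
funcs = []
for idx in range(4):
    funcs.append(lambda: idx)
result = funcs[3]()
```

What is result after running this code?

Step 1: The loop creates 4 lambdas, all referencing the same variable idx.
Step 2: After the loop, idx = 3 (final value).
Step 3: funcs[3]() looks up idx at call time and finds 3. This is the late binding gotcha. result = 3

The answer is 3.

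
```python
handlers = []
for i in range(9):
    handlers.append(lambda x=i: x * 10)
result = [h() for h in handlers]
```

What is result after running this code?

Step 1: Default arg x=i captures i at each iteration.
Step 2: handlers[k] has x defaulting to k, returns k * 10.
Step 3: result = [0, 10, 20, 30, 40, 50, 60, 70, 80]

The answer is [0, 10, 20, 30, 40, 50, 60, 70, 80].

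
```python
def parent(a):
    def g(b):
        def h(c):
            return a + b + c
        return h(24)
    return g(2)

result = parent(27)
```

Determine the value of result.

Step 1: a = 27, b = 2, c = 24 across three nested scopes.
Step 2: h() accesses all three via LEGB rule.
Step 3: result = 27 + 2 + 24 = 53

The answer is 53.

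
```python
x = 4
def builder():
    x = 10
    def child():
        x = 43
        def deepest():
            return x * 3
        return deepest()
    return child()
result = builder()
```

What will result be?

Step 1: deepest() looks up x through LEGB: not local, finds x = 43 in enclosing child().
Step 2: Returns 43 * 3 = 129.
Step 3: result = 129

The answer is 129.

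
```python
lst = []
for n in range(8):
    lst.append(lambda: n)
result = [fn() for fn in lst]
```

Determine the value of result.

Step 1: All 8 lambdas share the same variable n.
Step 2: After the loop, n = 7.
Step 3: Each call returns 7. result = [7, 7, 7, 7, 7, 7, 7, 7]

The answer is [7, 7, 7, 7, 7, 7, 7, 7].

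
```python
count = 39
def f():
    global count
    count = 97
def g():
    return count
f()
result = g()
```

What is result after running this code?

Step 1: count = 39.
Step 2: f() sets global count = 97.
Step 3: g() reads global count = 97. result = 97

The answer is 97.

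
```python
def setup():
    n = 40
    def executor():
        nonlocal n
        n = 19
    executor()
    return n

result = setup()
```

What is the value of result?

Step 1: setup() sets n = 40.
Step 2: executor() uses nonlocal to reassign n = 19.
Step 3: result = 19

The answer is 19.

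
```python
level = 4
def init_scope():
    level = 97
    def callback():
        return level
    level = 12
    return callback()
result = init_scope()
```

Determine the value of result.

Step 1: init_scope() sets level = 97, then later level = 12.
Step 2: callback() is called after level is reassigned to 12. Closures capture variables by reference, not by value.
Step 3: result = 12

The answer is 12.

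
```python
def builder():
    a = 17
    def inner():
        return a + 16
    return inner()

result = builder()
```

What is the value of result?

Step 1: builder() defines a = 17.
Step 2: inner() reads a = 17 from enclosing scope, returns 17 + 16 = 33.
Step 3: result = 33

The answer is 33.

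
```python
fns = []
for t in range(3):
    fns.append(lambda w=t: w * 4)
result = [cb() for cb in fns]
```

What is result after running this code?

Step 1: Default arg w=t captures t at each iteration.
Step 2: fns[k] has w defaulting to k, returns k * 4.
Step 3: result = [0, 4, 8]

The answer is [0, 4, 8].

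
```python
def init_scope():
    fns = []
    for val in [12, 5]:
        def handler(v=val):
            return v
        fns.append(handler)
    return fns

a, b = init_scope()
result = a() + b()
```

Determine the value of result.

Step 1: Default argument v=val captures val at each iteration.
Step 2: a() returns 12 (captured at first iteration), b() returns 5 (captured at second).
Step 3: result = 12 + 5 = 17

The answer is 17.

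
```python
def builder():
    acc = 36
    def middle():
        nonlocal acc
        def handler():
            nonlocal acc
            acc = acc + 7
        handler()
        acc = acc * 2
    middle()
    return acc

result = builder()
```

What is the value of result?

Step 1: acc = 36.
Step 2: handler() adds 7: acc = 36 + 7 = 43.
Step 3: middle() doubles: acc = 43 * 2 = 86.
Step 4: result = 86

The answer is 86.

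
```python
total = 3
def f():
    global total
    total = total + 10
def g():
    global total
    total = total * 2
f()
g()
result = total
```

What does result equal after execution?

Step 1: total = 3.
Step 2: f() adds 10: total = 3 + 10 = 13.
Step 3: g() doubles: total = 13 * 2 = 26.
Step 4: result = 26

The answer is 26.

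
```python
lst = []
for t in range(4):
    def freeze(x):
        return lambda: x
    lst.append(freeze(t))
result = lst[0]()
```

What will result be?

Step 1: freeze(t) creates a new scope capturing x = t at call time.
Step 2: lst[0] = freeze(0), so its lambda captures x = 0.
Step 3: result = 0 (closure factory fixes late binding)

The answer is 0.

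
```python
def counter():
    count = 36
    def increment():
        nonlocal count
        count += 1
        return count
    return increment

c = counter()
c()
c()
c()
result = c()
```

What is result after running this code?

Step 1: counter() creates closure with count = 36.
Step 2: Each c() call increments count via nonlocal. After 4 calls: 36 + 4 = 40.
Step 3: result = 40

The answer is 40.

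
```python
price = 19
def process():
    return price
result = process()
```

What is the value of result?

Step 1: price = 19 is defined in the global scope.
Step 2: process() looks up price. No local price exists, so Python checks the global scope via LEGB rule and finds price = 19.
Step 3: result = 19

The answer is 19.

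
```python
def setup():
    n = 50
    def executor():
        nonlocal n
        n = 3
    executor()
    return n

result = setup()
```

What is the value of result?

Step 1: setup() sets n = 50.
Step 2: executor() uses nonlocal to reassign n = 3.
Step 3: result = 3

The answer is 3.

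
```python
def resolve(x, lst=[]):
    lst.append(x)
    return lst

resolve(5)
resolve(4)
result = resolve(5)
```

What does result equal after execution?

Step 1: Mutable default argument gotcha! The list [] is created once.
Step 2: Each call appends to the SAME list: [5], [5, 4], [5, 4, 5].
Step 3: result = [5, 4, 5]

The answer is [5, 4, 5].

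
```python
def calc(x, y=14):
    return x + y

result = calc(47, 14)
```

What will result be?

Step 1: calc(47, 14) overrides default y with 14.
Step 2: Returns 47 + 14 = 61.
Step 3: result = 61

The answer is 61.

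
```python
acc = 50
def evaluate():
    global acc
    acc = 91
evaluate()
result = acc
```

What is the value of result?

Step 1: acc = 50 globally.
Step 2: evaluate() declares global acc and sets it to 91.
Step 3: After evaluate(), global acc = 91. result = 91

The answer is 91.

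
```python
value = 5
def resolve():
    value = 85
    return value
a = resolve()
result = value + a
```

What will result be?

Step 1: Global value = 5. resolve() returns local value = 85.
Step 2: a = 85. Global value still = 5.
Step 3: result = 5 + 85 = 90

The answer is 90.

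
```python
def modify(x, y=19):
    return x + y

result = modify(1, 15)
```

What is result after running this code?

Step 1: modify(1, 15) overrides default y with 15.
Step 2: Returns 1 + 15 = 16.
Step 3: result = 16

The answer is 16.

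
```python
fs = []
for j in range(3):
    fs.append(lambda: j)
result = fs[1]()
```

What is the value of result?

Step 1: The loop creates 3 lambdas, all referencing the same variable j.
Step 2: After the loop, j = 2 (final value).
Step 3: fs[1]() looks up j at call time and finds 2. This is the late binding gotcha. result = 2

The answer is 2.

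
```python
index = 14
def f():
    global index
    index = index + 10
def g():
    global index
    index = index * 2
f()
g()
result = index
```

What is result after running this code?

Step 1: index = 14.
Step 2: f() adds 10: index = 14 + 10 = 24.
Step 3: g() doubles: index = 24 * 2 = 48.
Step 4: result = 48

The answer is 48.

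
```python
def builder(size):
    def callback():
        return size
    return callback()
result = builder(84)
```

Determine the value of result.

Step 1: builder(84) binds parameter size = 84.
Step 2: callback() looks up size in enclosing scope and finds the parameter size = 84.
Step 3: result = 84

The answer is 84.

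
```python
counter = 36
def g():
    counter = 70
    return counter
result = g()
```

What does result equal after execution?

Step 1: Global counter = 36.
Step 2: g() creates local counter = 70, shadowing the global.
Step 3: Returns local counter = 70. result = 70

The answer is 70.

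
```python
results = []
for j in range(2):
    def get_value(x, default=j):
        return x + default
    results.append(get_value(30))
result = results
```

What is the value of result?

Step 1: Default argument default=j is evaluated at function definition time.
Step 2: Each iteration creates get_value with default = current j value.
Step 3: get_value(30) returns 30 + default. results = [30, 31]

The answer is [30, 31].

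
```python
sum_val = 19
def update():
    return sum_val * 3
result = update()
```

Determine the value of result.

Step 1: sum_val = 19 is defined globally.
Step 2: update() looks up sum_val from global scope = 19, then computes 19 * 3 = 57.
Step 3: result = 57

The answer is 57.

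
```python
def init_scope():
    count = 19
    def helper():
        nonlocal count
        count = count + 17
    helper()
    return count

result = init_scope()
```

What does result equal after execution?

Step 1: init_scope() sets count = 19.
Step 2: helper() uses nonlocal to modify count in init_scope's scope: count = 19 + 17 = 36.
Step 3: init_scope() returns the modified count = 36

The answer is 36.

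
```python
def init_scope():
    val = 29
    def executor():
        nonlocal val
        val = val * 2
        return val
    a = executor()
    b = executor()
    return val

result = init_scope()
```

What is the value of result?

Step 1: val starts at 29.
Step 2: First executor(): val = 29 * 2 = 58.
Step 3: Second executor(): val = 58 * 2 = 116.
Step 4: result = 116

The answer is 116.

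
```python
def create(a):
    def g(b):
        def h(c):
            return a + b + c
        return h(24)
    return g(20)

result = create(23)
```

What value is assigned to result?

Step 1: a = 23, b = 20, c = 24 across three nested scopes.
Step 2: h() accesses all three via LEGB rule.
Step 3: result = 23 + 20 + 24 = 67

The answer is 67.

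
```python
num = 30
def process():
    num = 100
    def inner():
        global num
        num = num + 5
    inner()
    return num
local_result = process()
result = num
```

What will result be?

Step 1: Global num = 30. process() creates local num = 100.
Step 2: inner() declares global num and adds 5: global num = 30 + 5 = 35.
Step 3: process() returns its local num = 100 (unaffected by inner).
Step 4: result = global num = 35

The answer is 35.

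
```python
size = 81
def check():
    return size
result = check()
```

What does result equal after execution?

Step 1: size = 81 is defined in the global scope.
Step 2: check() looks up size. No local size exists, so Python checks the global scope via LEGB rule and finds size = 81.
Step 3: result = 81

The answer is 81.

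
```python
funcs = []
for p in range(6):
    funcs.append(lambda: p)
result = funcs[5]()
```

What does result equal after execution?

Step 1: The loop creates 6 lambdas, all referencing the same variable p.
Step 2: After the loop, p = 5 (final value).
Step 3: funcs[5]() looks up p at call time and finds 5. This is the late binding gotcha. result = 5

The answer is 5.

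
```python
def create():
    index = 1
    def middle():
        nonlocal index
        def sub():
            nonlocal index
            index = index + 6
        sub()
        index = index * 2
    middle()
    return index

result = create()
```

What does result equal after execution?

Step 1: index = 1.
Step 2: sub() adds 6: index = 1 + 6 = 7.
Step 3: middle() doubles: index = 7 * 2 = 14.
Step 4: result = 14

The answer is 14.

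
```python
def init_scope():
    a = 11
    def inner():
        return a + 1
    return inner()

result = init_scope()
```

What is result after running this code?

Step 1: init_scope() defines a = 11.
Step 2: inner() reads a = 11 from enclosing scope, returns 11 + 1 = 12.
Step 3: result = 12

The answer is 12.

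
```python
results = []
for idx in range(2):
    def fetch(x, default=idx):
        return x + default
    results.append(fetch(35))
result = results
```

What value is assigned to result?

Step 1: Default argument default=idx is evaluated at function definition time.
Step 2: Each iteration creates fetch with default = current idx value.
Step 3: fetch(35) returns 35 + default. results = [35, 36]

The answer is [35, 36].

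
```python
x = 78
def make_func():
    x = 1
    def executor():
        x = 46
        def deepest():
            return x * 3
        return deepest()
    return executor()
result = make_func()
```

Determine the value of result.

Step 1: deepest() looks up x through LEGB: not local, finds x = 46 in enclosing executor().
Step 2: Returns 46 * 3 = 138.
Step 3: result = 138

The answer is 138.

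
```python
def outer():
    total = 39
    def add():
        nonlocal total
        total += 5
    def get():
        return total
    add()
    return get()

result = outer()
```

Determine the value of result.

Step 1: total = 39. add() modifies it via nonlocal, get() reads it.
Step 2: add() makes total = 39 + 5 = 44.
Step 3: get() returns 44. result = 44

The answer is 44.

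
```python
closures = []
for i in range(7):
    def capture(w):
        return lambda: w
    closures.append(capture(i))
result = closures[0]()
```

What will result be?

Step 1: capture(i) creates a new scope capturing w = i at call time.
Step 2: closures[0] = capture(0), so its lambda captures w = 0.
Step 3: result = 0 (closure factory fixes late binding)

The answer is 0.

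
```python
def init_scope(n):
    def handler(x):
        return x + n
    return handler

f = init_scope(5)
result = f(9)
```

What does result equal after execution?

Step 1: init_scope(5) creates a closure that captures n = 5.
Step 2: f(9) calls the closure with x = 9, returning 9 + 5 = 14.
Step 3: result = 14

The answer is 14.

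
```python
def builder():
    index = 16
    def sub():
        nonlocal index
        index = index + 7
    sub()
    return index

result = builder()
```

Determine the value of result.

Step 1: builder() sets index = 16.
Step 2: sub() uses nonlocal to modify index in builder's scope: index = 16 + 7 = 23.
Step 3: builder() returns the modified index = 23

The answer is 23.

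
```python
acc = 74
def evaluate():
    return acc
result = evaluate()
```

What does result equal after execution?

Step 1: acc = 74 is defined in the global scope.
Step 2: evaluate() looks up acc. No local acc exists, so Python checks the global scope via LEGB rule and finds acc = 74.
Step 3: result = 74

The answer is 74.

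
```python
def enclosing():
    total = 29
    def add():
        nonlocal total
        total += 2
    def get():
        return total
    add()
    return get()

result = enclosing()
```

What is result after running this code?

Step 1: total = 29. add() modifies it via nonlocal, get() reads it.
Step 2: add() makes total = 29 + 2 = 31.
Step 3: get() returns 31. result = 31

The answer is 31.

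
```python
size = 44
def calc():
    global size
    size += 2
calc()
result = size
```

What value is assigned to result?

Step 1: size = 44 globally.
Step 2: calc() modifies global size: size += 2 = 46.
Step 3: result = 46

The answer is 46.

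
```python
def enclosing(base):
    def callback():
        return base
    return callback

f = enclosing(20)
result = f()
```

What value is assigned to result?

Step 1: enclosing(20) creates closure capturing base = 20.
Step 2: f() returns the captured base = 20.
Step 3: result = 20

The answer is 20.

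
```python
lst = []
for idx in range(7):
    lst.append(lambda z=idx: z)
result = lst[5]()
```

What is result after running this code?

Step 1: Default argument z=idx captures idx's value at each iteration.
Step 2: lst[5] captured z = 5 when idx was 5.
Step 3: result = 5

The answer is 5.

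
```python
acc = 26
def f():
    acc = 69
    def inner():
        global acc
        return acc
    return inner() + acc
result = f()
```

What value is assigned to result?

Step 1: Global acc = 26. f() shadows with local acc = 69.
Step 2: inner() uses global keyword, so inner() returns global acc = 26.
Step 3: f() returns 26 + 69 = 95

The answer is 95.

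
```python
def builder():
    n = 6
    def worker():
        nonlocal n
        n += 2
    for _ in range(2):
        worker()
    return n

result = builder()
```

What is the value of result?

Step 1: n = 6.
Step 2: worker() is called 2 times in a loop, each adding 2 via nonlocal.
Step 3: n = 6 + 2 * 2 = 10

The answer is 10.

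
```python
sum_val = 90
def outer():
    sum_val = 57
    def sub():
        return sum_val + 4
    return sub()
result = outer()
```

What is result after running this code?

Step 1: outer() shadows global sum_val with sum_val = 57.
Step 2: sub() finds sum_val = 57 in enclosing scope, computes 57 + 4 = 61.
Step 3: result = 61

The answer is 61.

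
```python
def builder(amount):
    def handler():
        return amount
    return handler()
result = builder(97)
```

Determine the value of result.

Step 1: builder(97) binds parameter amount = 97.
Step 2: handler() looks up amount in enclosing scope and finds the parameter amount = 97.
Step 3: result = 97

The answer is 97.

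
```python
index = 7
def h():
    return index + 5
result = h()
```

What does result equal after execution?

Step 1: index = 7 is defined globally.
Step 2: h() looks up index from global scope = 7, then computes 7 + 5 = 12.
Step 3: result = 12

The answer is 12.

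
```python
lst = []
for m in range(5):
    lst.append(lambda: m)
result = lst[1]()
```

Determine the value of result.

Step 1: The loop creates 5 lambdas, all referencing the same variable m.
Step 2: After the loop, m = 4 (final value).
Step 3: lst[1]() looks up m at call time and finds 4. This is the late binding gotcha. result = 4

The answer is 4.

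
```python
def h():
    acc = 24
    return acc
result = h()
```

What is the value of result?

Step 1: h() defines acc = 24 in its local scope.
Step 2: return acc finds the local variable acc = 24.
Step 3: result = 24

The answer is 24.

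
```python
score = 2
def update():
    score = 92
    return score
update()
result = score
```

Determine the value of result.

Step 1: Global score = 2.
Step 2: update() creates local score = 92 (shadow, not modification).
Step 3: After update() returns, global score is unchanged. result = 2

The answer is 2.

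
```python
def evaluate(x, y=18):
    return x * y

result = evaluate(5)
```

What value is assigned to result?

Step 1: evaluate(5) uses default y = 18.
Step 2: Returns 5 * 18 = 90.
Step 3: result = 90

The answer is 90.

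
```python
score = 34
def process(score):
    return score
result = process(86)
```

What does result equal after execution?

Step 1: Global score = 34.
Step 2: process(86) takes parameter score = 86, which shadows the global.
Step 3: result = 86

The answer is 86.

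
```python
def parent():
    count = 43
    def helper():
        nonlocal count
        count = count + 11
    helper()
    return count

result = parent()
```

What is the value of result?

Step 1: parent() sets count = 43.
Step 2: helper() uses nonlocal to modify count in parent's scope: count = 43 + 11 = 54.
Step 3: parent() returns the modified count = 54

The answer is 54.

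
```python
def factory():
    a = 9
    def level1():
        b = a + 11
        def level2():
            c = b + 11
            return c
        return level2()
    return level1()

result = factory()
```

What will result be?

Step 1: a = 9. b = a + 11 = 20.
Step 2: c = b + 11 = 20 + 11 = 31.
Step 3: result = 31

The answer is 31.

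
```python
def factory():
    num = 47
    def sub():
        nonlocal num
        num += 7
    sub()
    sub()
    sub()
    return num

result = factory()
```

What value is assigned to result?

Step 1: num starts at 47.
Step 2: sub() is called 3 times, each adding 7.
Step 3: num = 47 + 7 * 3 = 68

The answer is 68.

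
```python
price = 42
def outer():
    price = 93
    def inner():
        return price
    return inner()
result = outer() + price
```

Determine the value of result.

Step 1: Global price = 42. outer() shadows with price = 93.
Step 2: inner() returns enclosing price = 93. outer() = 93.
Step 3: result = 93 + global price (42) = 135

The answer is 135.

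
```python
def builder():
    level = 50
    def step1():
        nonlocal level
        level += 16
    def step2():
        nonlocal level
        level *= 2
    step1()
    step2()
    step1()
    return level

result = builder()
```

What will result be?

Step 1: level = 50.
Step 2: step1(): level = 50 + 16 = 66.
Step 3: step2(): level = 66 * 2 = 132.
Step 4: step1(): level = 132 + 16 = 148. result = 148

The answer is 148.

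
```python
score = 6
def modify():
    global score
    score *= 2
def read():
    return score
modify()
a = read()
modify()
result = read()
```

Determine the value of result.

Step 1: score = 6.
Step 2: First modify(): score = 6 * 2 = 12.
Step 3: Second modify(): score = 12 * 2 = 24.
Step 4: read() returns 24

The answer is 24.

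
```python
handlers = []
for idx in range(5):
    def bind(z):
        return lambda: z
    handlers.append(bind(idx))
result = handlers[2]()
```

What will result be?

Step 1: bind(idx) creates a new scope capturing z = idx at call time.
Step 2: handlers[2] = bind(2), so its lambda captures z = 2.
Step 3: result = 2 (closure factory fixes late binding)

The answer is 2.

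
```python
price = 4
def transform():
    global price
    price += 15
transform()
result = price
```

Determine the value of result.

Step 1: price = 4 globally.
Step 2: transform() modifies global price: price += 15 = 19.
Step 3: result = 19

The answer is 19.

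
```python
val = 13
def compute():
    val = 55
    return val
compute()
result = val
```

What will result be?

Step 1: Global val = 13.
Step 2: compute() creates local val = 55 (shadow, not modification).
Step 3: After compute() returns, global val is unchanged. result = 13

The answer is 13.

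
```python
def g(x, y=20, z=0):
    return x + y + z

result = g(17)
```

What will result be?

Step 1: g(17) uses defaults y = 20, z = 0.
Step 2: Returns 17 + 20 + 0 = 37.
Step 3: result = 37

The answer is 37.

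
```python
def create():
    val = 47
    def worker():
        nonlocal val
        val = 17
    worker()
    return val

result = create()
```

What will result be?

Step 1: create() sets val = 47.
Step 2: worker() uses nonlocal to reassign val = 17.
Step 3: result = 17

The answer is 17.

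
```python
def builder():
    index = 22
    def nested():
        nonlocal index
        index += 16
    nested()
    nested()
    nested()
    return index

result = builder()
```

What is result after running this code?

Step 1: index starts at 22.
Step 2: nested() is called 3 times, each adding 16.
Step 3: index = 22 + 16 * 3 = 70

The answer is 70.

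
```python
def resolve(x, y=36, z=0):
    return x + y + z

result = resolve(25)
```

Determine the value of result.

Step 1: resolve(25) uses defaults y = 36, z = 0.
Step 2: Returns 25 + 36 + 0 = 61.
Step 3: result = 61

The answer is 61.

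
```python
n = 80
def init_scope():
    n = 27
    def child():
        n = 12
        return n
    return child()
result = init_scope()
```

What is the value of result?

Step 1: Three scopes define n: global (80), init_scope (27), child (12).
Step 2: child() has its own local n = 12, which shadows both enclosing and global.
Step 3: result = 12 (local wins in LEGB)

The answer is 12.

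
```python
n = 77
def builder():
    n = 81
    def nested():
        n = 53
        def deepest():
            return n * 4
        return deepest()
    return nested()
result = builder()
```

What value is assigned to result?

Step 1: deepest() looks up n through LEGB: not local, finds n = 53 in enclosing nested().
Step 2: Returns 53 * 4 = 212.
Step 3: result = 212

The answer is 212.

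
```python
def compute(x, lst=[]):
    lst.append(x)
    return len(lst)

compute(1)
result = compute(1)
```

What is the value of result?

Step 1: Mutable default list persists between calls.
Step 2: First call: lst = [1], len = 1. Second call: lst = [1, 1], len = 2.
Step 3: result = 2

The answer is 2.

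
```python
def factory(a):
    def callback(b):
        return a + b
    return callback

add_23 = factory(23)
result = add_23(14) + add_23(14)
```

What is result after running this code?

Step 1: add_23 captures a = 23.
Step 2: add_23(14) = 23 + 14 = 37, called twice.
Step 3: result = 37 + 37 = 74

The answer is 74.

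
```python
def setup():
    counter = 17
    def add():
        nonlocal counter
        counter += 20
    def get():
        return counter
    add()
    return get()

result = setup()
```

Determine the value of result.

Step 1: counter = 17. add() modifies it via nonlocal, get() reads it.
Step 2: add() makes counter = 17 + 20 = 37.
Step 3: get() returns 37. result = 37

The answer is 37.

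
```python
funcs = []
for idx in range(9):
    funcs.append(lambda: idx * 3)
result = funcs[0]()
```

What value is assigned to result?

Step 1: All lambdas reference the same variable idx (late binding).
Step 2: After the loop, idx = 8. Every lambda returns idx * 3.
Step 3: funcs[0]() = 8 * 3 = 24

The answer is 24.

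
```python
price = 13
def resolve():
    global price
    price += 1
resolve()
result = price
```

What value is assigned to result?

Step 1: price = 13 globally.
Step 2: resolve() modifies global price: price += 1 = 14.
Step 3: result = 14

The answer is 14.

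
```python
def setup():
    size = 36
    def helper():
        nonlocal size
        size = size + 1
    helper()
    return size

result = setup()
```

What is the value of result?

Step 1: setup() sets size = 36.
Step 2: helper() uses nonlocal to modify size in setup's scope: size = 36 + 1 = 37.
Step 3: setup() returns the modified size = 37

The answer is 37.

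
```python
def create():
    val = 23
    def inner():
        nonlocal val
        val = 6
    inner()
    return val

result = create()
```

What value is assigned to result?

Step 1: create() sets val = 23.
Step 2: inner() uses nonlocal to reassign val = 6.
Step 3: result = 6

The answer is 6.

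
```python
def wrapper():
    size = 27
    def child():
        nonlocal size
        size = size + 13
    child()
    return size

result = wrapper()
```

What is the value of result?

Step 1: wrapper() sets size = 27.
Step 2: child() uses nonlocal to modify size in wrapper's scope: size = 27 + 13 = 40.
Step 3: wrapper() returns the modified size = 40

The answer is 40.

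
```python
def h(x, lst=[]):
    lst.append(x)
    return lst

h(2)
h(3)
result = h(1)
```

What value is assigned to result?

Step 1: Mutable default argument gotcha! The list [] is created once.
Step 2: Each call appends to the SAME list: [2], [2, 3], [2, 3, 1].
Step 3: result = [2, 3, 1]

The answer is [2, 3, 1].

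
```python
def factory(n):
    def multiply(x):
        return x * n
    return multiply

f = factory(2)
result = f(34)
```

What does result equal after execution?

Step 1: factory(2) returns multiply closure with n = 2.
Step 2: f(34) computes 34 * 2 = 68.
Step 3: result = 68

The answer is 68.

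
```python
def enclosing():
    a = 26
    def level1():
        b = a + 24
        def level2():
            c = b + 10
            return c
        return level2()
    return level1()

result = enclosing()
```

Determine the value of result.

Step 1: a = 26. b = a + 24 = 50.
Step 2: c = b + 10 = 50 + 10 = 60.
Step 3: result = 60

The answer is 60.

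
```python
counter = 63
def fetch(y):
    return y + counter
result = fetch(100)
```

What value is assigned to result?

Step 1: counter = 63 is defined globally.
Step 2: fetch(100) uses parameter y = 100 and looks up counter from global scope = 63.
Step 3: result = 100 + 63 = 163

The answer is 163.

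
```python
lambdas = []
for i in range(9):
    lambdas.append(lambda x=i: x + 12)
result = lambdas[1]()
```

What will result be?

Step 1: Default argument x=i captures i's value at definition time.
Step 2: lambdas[1] was defined when i = 1, so x defaults to 1.
Step 3: result = 1 + 12 = 13 (default arg fixes the late binding issue)

The answer is 13.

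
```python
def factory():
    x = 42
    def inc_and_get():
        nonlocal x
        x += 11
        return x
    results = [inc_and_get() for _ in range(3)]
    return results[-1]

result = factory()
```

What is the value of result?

Step 1: x = 42.
Step 2: Three calls to inc_and_get(), each adding 11.
Step 3: Last value = 42 + 11 * 3 = 75

The answer is 75.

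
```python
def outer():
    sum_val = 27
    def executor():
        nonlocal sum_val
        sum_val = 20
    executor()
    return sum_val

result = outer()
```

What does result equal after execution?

Step 1: outer() sets sum_val = 27.
Step 2: executor() uses nonlocal to reassign sum_val = 20.
Step 3: result = 20

The answer is 20.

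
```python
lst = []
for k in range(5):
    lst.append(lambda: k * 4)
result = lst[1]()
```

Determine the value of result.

Step 1: All lambdas reference the same variable k (late binding).
Step 2: After the loop, k = 4. Every lambda returns k * 4.
Step 3: lst[1]() = 4 * 4 = 16

The answer is 16.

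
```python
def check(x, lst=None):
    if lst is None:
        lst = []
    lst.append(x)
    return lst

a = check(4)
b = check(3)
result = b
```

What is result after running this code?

Step 1: None default with guard creates a NEW list each call.
Step 2: a = [4] (fresh list). b = [3] (another fresh list).
Step 3: result = [3] (this is the fix for mutable default)

The answer is [3].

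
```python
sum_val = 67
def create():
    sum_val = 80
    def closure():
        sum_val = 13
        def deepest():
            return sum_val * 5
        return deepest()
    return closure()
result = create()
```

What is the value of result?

Step 1: deepest() looks up sum_val through LEGB: not local, finds sum_val = 13 in enclosing closure().
Step 2: Returns 13 * 5 = 65.
Step 3: result = 65

The answer is 65.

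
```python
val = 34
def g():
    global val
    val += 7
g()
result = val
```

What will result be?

Step 1: val = 34 globally.
Step 2: g() modifies global val: val += 7 = 41.
Step 3: result = 41

The answer is 41.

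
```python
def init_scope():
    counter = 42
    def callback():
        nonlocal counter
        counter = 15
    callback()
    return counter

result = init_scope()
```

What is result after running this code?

Step 1: init_scope() sets counter = 42.
Step 2: callback() uses nonlocal to reassign counter = 15.
Step 3: result = 15

The answer is 15.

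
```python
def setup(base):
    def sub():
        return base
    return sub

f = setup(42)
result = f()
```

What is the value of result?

Step 1: setup(42) creates closure capturing base = 42.
Step 2: f() returns the captured base = 42.
Step 3: result = 42

The answer is 42.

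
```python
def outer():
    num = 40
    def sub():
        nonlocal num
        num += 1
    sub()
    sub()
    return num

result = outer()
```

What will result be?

Step 1: num starts at 40.
Step 2: sub() is called 2 times, each adding 1.
Step 3: num = 40 + 1 * 2 = 42

The answer is 42.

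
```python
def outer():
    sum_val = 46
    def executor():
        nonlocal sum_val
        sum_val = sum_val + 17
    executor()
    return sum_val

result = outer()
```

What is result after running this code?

Step 1: outer() sets sum_val = 46.
Step 2: executor() uses nonlocal to modify sum_val in outer's scope: sum_val = 46 + 17 = 63.
Step 3: outer() returns the modified sum_val = 63

The answer is 63.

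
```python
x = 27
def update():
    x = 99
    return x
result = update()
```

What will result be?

Step 1: Global x = 27.
Step 2: update() creates local x = 99, shadowing the global.
Step 3: Returns local x = 99. result = 99

The answer is 99.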